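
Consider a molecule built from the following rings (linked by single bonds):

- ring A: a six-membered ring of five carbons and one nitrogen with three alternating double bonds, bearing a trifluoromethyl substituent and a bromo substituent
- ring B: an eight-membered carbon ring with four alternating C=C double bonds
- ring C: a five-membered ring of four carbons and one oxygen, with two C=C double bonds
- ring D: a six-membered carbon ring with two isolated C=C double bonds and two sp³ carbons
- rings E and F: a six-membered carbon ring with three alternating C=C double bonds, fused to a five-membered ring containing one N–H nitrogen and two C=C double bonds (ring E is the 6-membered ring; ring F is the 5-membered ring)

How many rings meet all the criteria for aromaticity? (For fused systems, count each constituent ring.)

Ring A has a continuous p-orbital overlap around the ring; 3 ring double bonds give 6 π electrons. 6 = 4(1)+2, so ring A is aromatic (pyridine).
Ring B has only sp² ring atoms; a planar conformation would have a fully conjugated π system of 8 electrons. But 8 = 4(2), which is 4n not 4n+2, so ring B is not aromatic (cyclooctatetraene) — cyclooctatetraene distorts into a non-planar tub to avoid antiaromaticity.
Ring C is fully conjugated (every ring atom contributes a p orbital); 2 ring double bonds (4 π electrons) plus a heteroatom lone pair (2) give 6 π electrons. 6 = 4(1)+2, so ring C is aromatic (furan).
Ring D has two sp³ carbons, so it is not fully conjugated — not aromatic (1,4-cyclohexadiene).
Rings E and F form a fused bicyclic system (with one N–H) with 9 sp² atoms and 10 π electrons from ring double bonds plus a heteroatom lone pair. 10 = 4(2)+2, so the system is aromatic and both rings count as aromatic (indole).
Aromatic: A, C, E, F. Total: 4.

4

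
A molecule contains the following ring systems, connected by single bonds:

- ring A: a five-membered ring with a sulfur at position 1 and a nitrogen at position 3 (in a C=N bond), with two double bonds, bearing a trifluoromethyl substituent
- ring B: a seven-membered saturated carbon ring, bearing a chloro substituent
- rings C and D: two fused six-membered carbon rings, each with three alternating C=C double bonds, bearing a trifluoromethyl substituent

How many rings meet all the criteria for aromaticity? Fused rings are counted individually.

Ring A is fully conjugated (every ring atom contributes a p orbital); 2 ring double bonds (4 π electrons) plus a heteroatom lone pair (2) give 6 π electrons. 6 = 4(1)+2, so ring A is aromatic (thiazole).
Ring B has only sp³ atoms, so it is not fully conjugated — not aromatic (cycloheptane).
Rings C and D form a fused bicyclic system with 10 sp² atoms and 10 π electrons from ring double bonds. 10 = 4(2)+2, so the system is aromatic and both rings count as aromatic (naphthalene).
Aromatic: A, C, D. Total: 3.

3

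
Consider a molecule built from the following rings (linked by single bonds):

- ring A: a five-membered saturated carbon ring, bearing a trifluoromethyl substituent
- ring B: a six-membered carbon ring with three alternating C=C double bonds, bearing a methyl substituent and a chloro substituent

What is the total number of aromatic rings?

Ring A has only sp³ atoms, so it is not fully conjugated — not aromatic (cyclopentane).
Ring B is planar and fully conjugated; 3 ring double bonds give 6 π electrons. That satisfies 4n+2 with n=1, so ring B is aromatic (benzene).
Aromatic: B. Total: 1.

1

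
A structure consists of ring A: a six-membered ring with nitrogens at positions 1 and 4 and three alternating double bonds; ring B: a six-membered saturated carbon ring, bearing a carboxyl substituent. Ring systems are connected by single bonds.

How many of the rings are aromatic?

Ring A has a continuous p-orbital overlap around the ring; 3 ring double bonds give 6 π electrons. Since 6 = 4n+2 (n=1), ring A is aromatic (pyrazine).
Ring B has only sp³ atoms, so it is not fully conjugated — not aromatic (cyclohexane).
Aromatic: A. Total: 1.

1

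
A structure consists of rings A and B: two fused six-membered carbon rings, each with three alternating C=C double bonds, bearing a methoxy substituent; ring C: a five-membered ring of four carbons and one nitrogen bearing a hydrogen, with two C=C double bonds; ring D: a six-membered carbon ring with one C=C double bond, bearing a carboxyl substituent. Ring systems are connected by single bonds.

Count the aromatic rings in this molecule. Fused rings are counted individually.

3

Rings A and B form a fused bicyclic system with 10 sp² atoms and 10 π electrons from ring double bonds. 10 = 4(2)+2, so the system is aromatic and both rings count as aromatic (naphthalene).
Ring C is planar and fully conjugated; 2 ring double bonds (4 π electrons) plus a heteroatom lone pair (2) give 6 π electrons. 6 = 4(1)+2, so ring C is aromatic (pyrrole).
Ring D has four sp³ carbons, so it is not fully conjugated — not aromatic (cyclohexene).
Aromatic: A, B, C. Total: 3.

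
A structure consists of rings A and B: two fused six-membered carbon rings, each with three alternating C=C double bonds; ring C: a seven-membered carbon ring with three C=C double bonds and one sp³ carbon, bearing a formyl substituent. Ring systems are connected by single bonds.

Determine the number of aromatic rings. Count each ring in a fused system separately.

Rings A and B form a fused bicyclic system with 10 sp² atoms and 10 π electrons from ring double bonds. 10 = 4(2)+2, so the system is aromatic and both rings count as aromatic (naphthalene).
Ring C has one sp³ carbon, so it is not fully conjugated — not aromatic (cycloheptatriene).
Aromatic: A, B. Total: 2.

2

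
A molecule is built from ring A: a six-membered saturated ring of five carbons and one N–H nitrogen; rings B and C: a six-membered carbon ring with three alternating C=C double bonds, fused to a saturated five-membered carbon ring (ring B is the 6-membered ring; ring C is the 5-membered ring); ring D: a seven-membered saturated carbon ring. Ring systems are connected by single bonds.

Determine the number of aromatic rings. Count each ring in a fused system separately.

Ring A has only sp³ atoms, so it is not fully conjugated — not aromatic (piperidine).
Ring B is fully conjugated (every ring atom contributes a p orbital); 3 ring double bonds give 6 π electrons. Since 6 = 4n+2 (n=1), ring B is aromatic (benzene ring).
Ring C has three sp³ carbons, so it is not fully conjugated — not aromatic (cyclopentane ring).
Ring D has only sp³ atoms, so it is not fully conjugated — not aromatic (cycloheptane).
Aromatic: B. Total: 1.

1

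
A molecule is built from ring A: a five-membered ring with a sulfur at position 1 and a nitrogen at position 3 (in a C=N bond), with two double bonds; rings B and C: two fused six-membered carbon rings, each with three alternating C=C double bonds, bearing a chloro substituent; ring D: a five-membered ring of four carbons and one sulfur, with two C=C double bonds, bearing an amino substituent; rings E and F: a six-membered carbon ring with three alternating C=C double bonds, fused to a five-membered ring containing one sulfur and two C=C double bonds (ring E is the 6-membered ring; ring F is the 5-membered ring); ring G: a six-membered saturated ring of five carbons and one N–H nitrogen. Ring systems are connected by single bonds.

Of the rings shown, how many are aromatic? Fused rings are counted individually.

Ring A is planar and fully conjugated; 2 ring double bonds (4 π electrons) plus a heteroatom lone pair (2) give 6 π electrons. That satisfies 4n+2 with n=1, so ring A is aromatic (thiazole).
Rings B and C form a fused bicyclic system with 10 sp² atoms and 10 π electrons from ring double bonds. 10 = 4(2)+2, so the system is aromatic and both rings count as aromatic (naphthalene).
Ring D has a continuous p-orbital overlap around the ring; 2 ring double bonds (4 π electrons) plus a heteroatom lone pair (2) give 6 π electrons. Since 6 = 4n+2 (n=1), ring D is aromatic (thiophene).
Rings E and F form a fused bicyclic system (with one sulfur) with 9 sp² atoms and 10 π electrons from ring double bonds plus a heteroatom lone pair. 10 = 4(2)+2, so the system is aromatic and both rings count as aromatic (benzothiophene).
Ring G has only sp³ atoms, so it is not fully conjugated — not aromatic (piperidine).
Aromatic: A, B, C, D, E, F. Total: 6.

6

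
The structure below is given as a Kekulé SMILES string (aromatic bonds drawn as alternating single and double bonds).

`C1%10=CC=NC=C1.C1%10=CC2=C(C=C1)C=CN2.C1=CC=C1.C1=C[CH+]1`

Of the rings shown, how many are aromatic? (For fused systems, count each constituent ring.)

The SMILES encodes a six-membered ring of five carbons and one nitrogen with three alternating double bonds; a six-membered carbon ring with three alternating C=C double bonds, fused to a five-membered ring containing one N–H nitrogen and two C=C double bonds; a four-membered carbon ring with two alternating C=C double bonds; a three-membered all-carbon ring bearing a positive charge on one carbon, with one C=C double bond.
The 6-membered ring with one nitrogen is fully conjugated (every ring atom contributes a p orbital); 3 ring double bonds give 6 π electrons. Since 6 = 4n+2 (n=1), it is aromatic (pyridine).
The fused 6/5-membered bicyclic (with one N–H) is a single π system with 9 sp² atoms and 10 π electrons from ring double bonds plus a heteroatom lone pair. 10 = 4(2)+2, so the system is aromatic and both rings count as aromatic (indole).
The 4-membered ring has only sp² ring atoms; a planar conformation would have a fully conjugated π system of 4 electrons. But 4 = 4(1), which is 4n not 4n+2, so it is not aromatic (cyclobutadiene) — cyclobutadiene is antiaromatic and distorts to a rectangle.
The 3-membered ring is planar and fully conjugated; 1 ring double bond (2 π electrons) plus the carbocation's empty p orbital (0, but keeps the ring conjugated) give 2 π electrons. That satisfies 4n+2 with n=0, so it is aromatic (cyclopropenyl cation).
4 of the 5 rings are aromatic. Total: 4.

4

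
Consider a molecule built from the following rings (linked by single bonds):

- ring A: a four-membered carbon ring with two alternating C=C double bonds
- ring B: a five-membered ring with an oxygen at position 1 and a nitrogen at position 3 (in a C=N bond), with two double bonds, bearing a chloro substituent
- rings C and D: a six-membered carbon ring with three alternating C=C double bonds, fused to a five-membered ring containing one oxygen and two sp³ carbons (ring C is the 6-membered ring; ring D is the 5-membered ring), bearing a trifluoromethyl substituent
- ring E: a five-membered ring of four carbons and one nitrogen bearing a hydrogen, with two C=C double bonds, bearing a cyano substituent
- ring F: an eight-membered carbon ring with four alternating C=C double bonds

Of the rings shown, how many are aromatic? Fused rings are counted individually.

Ring A has only sp² ring atoms; a planar conformation would have a fully conjugated π system of 4 electrons. But 4 = 4(1), which is 4n not 4n+2, so ring A is not aromatic (cyclobutadiene) — cyclobutadiene is antiaromatic and distorts to a rectangle.
Ring B has a continuous p-orbital overlap around the ring; 2 ring double bonds (4 π electrons) plus a heteroatom lone pair (2) give 6 π electrons. That satisfies 4n+2 with n=1, so ring B is aromatic (oxazole).
Ring C has a continuous p-orbital overlap around the ring; 3 ring double bonds give 6 π electrons. 6 = 4(1)+2, so ring C is aromatic (benzene ring).
Ring D has two sp³ carbons, so it is not fully conjugated — not aromatic (oxolane ring).
Ring E has a continuous p-orbital overlap around the ring; 2 ring double bonds (4 π electrons) plus a heteroatom lone pair (2) give 6 π electrons. That satisfies 4n+2 with n=1, so ring E is aromatic (pyrrole).
Ring F has only sp² ring atoms; a planar conformation would have a fully conjugated π system of 8 electrons. But 8 = 4(2), which is 4n not 4n+2, so ring F is not aromatic (cyclooctatetraene) — cyclooctatetraene distorts into a non-planar tub to avoid antiaromaticity.
Aromatic: B, C, E. Total: 3.

3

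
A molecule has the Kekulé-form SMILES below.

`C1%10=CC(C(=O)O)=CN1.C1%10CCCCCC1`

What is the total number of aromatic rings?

The SMILES encodes a five-membered ring of four carbons and one nitrogen bearing a hydrogen, with two C=C double bonds; a seven-membered saturated carbon ring.
The 5-membered ring with one N–H is planar and fully conjugated; 2 ring double bonds (4 π electrons) plus a heteroatom lone pair (2) give 6 π electrons. That satisfies 4n+2 with n=1, so it is aromatic (pyrrole).
The 7-membered ring has only sp³ atoms, so it is not fully conjugated — not aromatic (cycloheptane).
1 of the 2 rings is aromatic. Total: 1.

1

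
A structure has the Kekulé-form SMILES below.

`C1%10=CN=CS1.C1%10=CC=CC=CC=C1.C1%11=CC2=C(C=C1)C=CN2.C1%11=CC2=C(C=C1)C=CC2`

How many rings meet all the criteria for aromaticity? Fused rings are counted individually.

The SMILES encodes a five-membered ring with a sulfur at position 1 and a nitrogen at position 3 (in a C=N bond), with two double bonds; an eight-membered carbon ring with four alternating C=C double bonds; a six-membered carbon ring with three alternating C=C double bonds, fused to a five-membered ring containing one N–H nitrogen and two C=C double bonds; a six-membered carbon ring with three alternating C=C double bonds, fused to a five-membered carbon ring containing one C=C double bond and one sp³ carbon.
The 5-membered ring with one sulfur and one =N– is planar and fully conjugated; 2 ring double bonds (4 π electrons) plus a heteroatom lone pair (2) give 6 π electrons. That satisfies 4n+2 with n=1, so it is aromatic (thiazole).
The 8-membered ring has only sp² ring atoms; a planar conformation would have a fully conjugated π system of 8 electrons. But 8 = 4(2), which is 4n not 4n+2, so it is not aromatic (cyclooctatetraene) — cyclooctatetraene distorts into a non-planar tub to avoid antiaromaticity.
The fused 6/5-membered bicyclic (with one N–H) is a single π system with 9 sp² atoms and 10 π electrons from ring double bonds plus a heteroatom lone pair. 10 = 4(2)+2, so the system is aromatic and both rings count as aromatic (indole).
The 6-membered ring is planar and fully conjugated; 3 ring double bonds give 6 π electrons. Since 6 = 4n+2 (n=1), it is aromatic (benzene ring).
The 5-membered ring has one sp³ carbon, so it is not fully conjugated — not aromatic (cyclopentene ring).
4 of the 6 rings are aromatic. Total: 4.

4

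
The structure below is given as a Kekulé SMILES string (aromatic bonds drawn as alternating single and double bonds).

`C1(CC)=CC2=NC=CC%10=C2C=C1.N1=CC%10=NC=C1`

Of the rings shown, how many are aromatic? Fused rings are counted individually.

The SMILES encodes two fused six-membered rings, each with three alternating double bonds; one ring is all carbon and the other has one ring nitrogen; a six-membered ring with nitrogens at positions 1 and 4 and three alternating double bonds.
The fused 6/6-membered bicyclic (with one nitrogen) is a single π system with 10 sp² atoms and 10 π electrons from ring double bonds. 10 = 4(2)+2, so the system is aromatic and both rings count as aromatic (quinoline).
The 6-membered ring with two nitrogens (1,4) is planar and fully conjugated; 3 ring double bonds give 6 π electrons. That satisfies 4n+2 with n=1, so it is aromatic (pyrazine).
3 of the 3 rings are aromatic. Total: 3.

3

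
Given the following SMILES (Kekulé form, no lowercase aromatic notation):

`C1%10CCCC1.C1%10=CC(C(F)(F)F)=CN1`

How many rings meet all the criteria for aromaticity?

1

The SMILES encodes a five-membered saturated carbon ring; a five-membered ring of four carbons and one nitrogen bearing a hydrogen, with two C=C double bonds.
The 5-membered ring has only sp³ atoms, so it is not fully conjugated — not aromatic (cyclopentane).
The 5-membered ring with one N–H has a continuous p-orbital overlap around the ring; 2 ring double bonds (4 π electrons) plus a heteroatom lone pair (2) give 6 π electrons. 6 = 4(1)+2, so it is aromatic (pyrrole).
1 of the 2 rings is aromatic. Total: 1.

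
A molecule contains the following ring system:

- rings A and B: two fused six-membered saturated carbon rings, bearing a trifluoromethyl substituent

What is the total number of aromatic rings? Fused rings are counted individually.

Ring A has only sp³ atoms, so it is not fully conjugated — not aromatic (cyclohexane ring).
Ring B has only sp³ atoms, so it is not fully conjugated — not aromatic (cyclohexane ring).
No ring is aromatic. Total: 0.

0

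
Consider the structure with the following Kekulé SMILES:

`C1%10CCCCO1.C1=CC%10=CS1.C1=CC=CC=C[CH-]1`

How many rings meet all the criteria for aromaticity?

The SMILES encodes a six-membered saturated ring of five carbons and one oxygen; a five-membered ring of four carbons and one sulfur, with two C=C double bonds; a seven-membered all-carbon ring bearing a negative charge on one carbon, with three C=C double bonds.
The 6-membered ring with one oxygen has only sp³ atoms, so it is not fully conjugated — not aromatic (tetrahydropyran).
The 5-membered ring with one sulfur has a continuous p-orbital overlap around the ring; 2 ring double bonds (4 π electrons) plus a heteroatom lone pair (2) give 6 π electrons. 6 = 4(1)+2, so it is aromatic (thiophene).
The 7-membered ring has only sp² ring atoms; a planar conformation would have a fully conjugated π system of 8 electrons. But 8 = 4(2), which is 4n not 4n+2, so it is not aromatic (cycloheptatrienyl anion).
1 of the 3 rings is aromatic. Total: 1.

1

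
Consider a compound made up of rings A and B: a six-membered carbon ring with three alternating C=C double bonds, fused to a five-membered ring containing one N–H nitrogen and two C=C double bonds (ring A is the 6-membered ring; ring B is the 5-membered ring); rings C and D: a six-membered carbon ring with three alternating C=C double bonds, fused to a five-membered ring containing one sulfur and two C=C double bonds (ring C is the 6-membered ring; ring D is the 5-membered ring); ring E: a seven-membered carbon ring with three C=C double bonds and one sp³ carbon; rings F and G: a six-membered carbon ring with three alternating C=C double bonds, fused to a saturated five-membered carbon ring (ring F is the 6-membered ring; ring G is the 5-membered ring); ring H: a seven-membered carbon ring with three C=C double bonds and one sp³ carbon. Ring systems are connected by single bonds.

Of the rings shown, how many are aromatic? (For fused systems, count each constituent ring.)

Rings A and B form a fused bicyclic system (with one N–H) with 9 sp² atoms and 10 π electrons from ring double bonds plus a heteroatom lone pair. 10 = 4(2)+2, so the system is aromatic and both rings count as aromatic (indole).
Rings C and D form a fused bicyclic system (with one sulfur) with 9 sp² atoms and 10 π electrons from ring double bonds plus a heteroatom lone pair. 10 = 4(2)+2, so the system is aromatic and both rings count as aromatic (benzothiophene).
Ring E has one sp³ carbon, so it is not fully conjugated — not aromatic (cycloheptatriene).
Ring F is fully conjugated (every ring atom contributes a p orbital); 3 ring double bonds give 6 π electrons. Since 6 = 4n+2 (n=1), ring F is aromatic (benzene ring).
Ring G has three sp³ carbons, so it is not fully conjugated — not aromatic (cyclopentane ring).
Ring H has one sp³ carbon, so it is not fully conjugated — not aromatic (cycloheptatriene).
Aromatic: A, B, C, D, F. Total: 5.

5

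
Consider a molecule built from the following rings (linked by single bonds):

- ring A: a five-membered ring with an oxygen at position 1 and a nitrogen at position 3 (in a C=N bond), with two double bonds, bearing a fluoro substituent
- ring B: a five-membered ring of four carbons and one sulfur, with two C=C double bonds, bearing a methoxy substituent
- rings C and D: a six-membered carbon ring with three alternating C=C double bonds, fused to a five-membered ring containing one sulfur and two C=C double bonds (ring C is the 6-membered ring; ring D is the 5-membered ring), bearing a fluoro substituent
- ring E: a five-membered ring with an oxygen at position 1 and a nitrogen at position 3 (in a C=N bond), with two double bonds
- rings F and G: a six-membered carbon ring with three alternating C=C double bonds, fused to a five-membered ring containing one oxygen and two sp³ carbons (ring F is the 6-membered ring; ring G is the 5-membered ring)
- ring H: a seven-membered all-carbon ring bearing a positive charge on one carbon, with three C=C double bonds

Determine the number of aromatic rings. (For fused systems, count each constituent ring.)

Ring A has a continuous p-orbital overlap around the ring; 2 ring double bonds (4 π electrons) plus a heteroatom lone pair (2) give 6 π electrons. Since 6 = 4n+2 (n=1), ring A is aromatic (oxazole).
Ring B is planar and fully conjugated; 2 ring double bonds (4 π electrons) plus a heteroatom lone pair (2) give 6 π electrons. That satisfies 4n+2 with n=1, so ring B is aromatic (thiophene).
Rings C and D form a fused bicyclic system (with one sulfur) with 9 sp² atoms and 10 π electrons from ring double bonds plus a heteroatom lone pair. 10 = 4(2)+2, so the system is aromatic and both rings count as aromatic (benzothiophene).
Ring E is planar and fully conjugated; 2 ring double bonds (4 π electrons) plus a heteroatom lone pair (2) give 6 π electrons. 6 = 4(1)+2, so ring E is aromatic (oxazole).
Ring F has a continuous p-orbital overlap around the ring; 3 ring double bonds give 6 π electrons. 6 = 4(1)+2, so ring F is aromatic (benzene ring).
Ring G has two sp³ carbons, so it is not fully conjugated — not aromatic (oxolane ring).
Ring H has a continuous p-orbital overlap around the ring; 3 ring double bonds (6 π electrons) plus the carbocation's empty p orbital (0, but keeps the ring conjugated) give 6 π electrons. Since 6 = 4n+2 (n=1), ring H is aromatic (tropylium cation).
Aromatic: A, B, C, D, E, F, H. Total: 7.

7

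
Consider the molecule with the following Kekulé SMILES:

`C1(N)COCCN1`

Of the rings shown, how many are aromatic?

The SMILES encodes a six-membered saturated ring with an oxygen and an N–H nitrogen at positions 1 and 4.
The 6-membered ring with one oxygen and one N–H (1,4) has only sp³ atoms, so it is not fully conjugated — not aromatic (morpholine).

0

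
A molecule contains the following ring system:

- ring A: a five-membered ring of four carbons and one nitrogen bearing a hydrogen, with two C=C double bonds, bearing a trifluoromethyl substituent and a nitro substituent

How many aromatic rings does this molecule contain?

Ring A is planar and fully conjugated; 2 ring double bonds (4 π electrons) plus a heteroatom lone pair (2) give 6 π electrons. 6 = 4(1)+2, so ring A is aromatic (pyrrole).

1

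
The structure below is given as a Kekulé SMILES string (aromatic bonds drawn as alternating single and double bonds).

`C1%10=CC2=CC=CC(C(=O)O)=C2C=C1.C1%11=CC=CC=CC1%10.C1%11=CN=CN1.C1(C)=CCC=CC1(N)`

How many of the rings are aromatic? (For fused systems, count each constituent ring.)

The SMILES encodes two fused six-membered carbon rings, each with three alternating C=C double bonds; a seven-membered carbon ring with three C=C double bonds and one sp³ carbon; a five-membered ring with nitrogens at positions 1 and 3 (one bearing H, one in a C=N bond) and two double bonds; a six-membered carbon ring with two isolated C=C double bonds and two sp³ carbons.
The fused 6/6-membered bicyclic is a single π system with 10 sp² atoms and 10 π electrons from ring double bonds. 10 = 4(2)+2, so the system is aromatic and both rings count as aromatic (naphthalene).
The 7-membered ring has one sp³ carbon, so it is not fully conjugated — not aromatic (cycloheptatriene).
The 5-membered ring with two nitrogens (one N–H, one =N–) is planar and fully conjugated; 2 ring double bonds (4 π electrons) plus a heteroatom lone pair (2) give 6 π electrons. Since 6 = 4n+2 (n=1), it is aromatic (imidazole).
The 6-membered ring has two sp³ carbons, so it is not fully conjugated — not aromatic (1,4-cyclohexadiene).
3 of the 5 rings are aromatic. Total: 3.

3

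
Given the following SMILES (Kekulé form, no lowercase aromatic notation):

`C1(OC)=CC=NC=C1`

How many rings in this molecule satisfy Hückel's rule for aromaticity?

1

The SMILES encodes a six-membered ring of five carbons and one nitrogen with three alternating double bonds.
The 6-membered ring with one nitrogen is fully conjugated (every ring atom contributes a p orbital); 3 ring double bonds give 6 π electrons. Since 6 = 4n+2 (n=1), it is aromatic (pyridine).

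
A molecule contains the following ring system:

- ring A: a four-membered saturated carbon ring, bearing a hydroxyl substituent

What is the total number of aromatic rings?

Ring A has only sp³ atoms, so it is not fully conjugated — not aromatic (cyclobutane).

0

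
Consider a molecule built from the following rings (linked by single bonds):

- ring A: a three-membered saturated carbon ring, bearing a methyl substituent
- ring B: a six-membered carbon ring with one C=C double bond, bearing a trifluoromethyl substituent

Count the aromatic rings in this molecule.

Ring A has only sp³ atoms, so it is not fully conjugated — not aromatic (cyclopropane).
Ring B has four sp³ carbons, so it is not fully conjugated — not aromatic (cyclohexene).
No ring is aromatic. Total: 0.

0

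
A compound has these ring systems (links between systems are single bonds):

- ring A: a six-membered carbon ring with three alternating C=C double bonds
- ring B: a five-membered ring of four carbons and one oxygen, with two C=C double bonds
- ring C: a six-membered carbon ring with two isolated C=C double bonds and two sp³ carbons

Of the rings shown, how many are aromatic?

Ring A is fully conjugated (every ring atom contributes a p orbital); 3 ring double bonds give 6 π electrons. That satisfies 4n+2 with n=1, so ring A is aromatic (benzene).
Ring B has a continuous p-orbital overlap around the ring; 2 ring double bonds (4 π electrons) plus a heteroatom lone pair (2) give 6 π electrons. That satisfies 4n+2 with n=1, so ring B is aromatic (furan).
Ring C has two sp³ carbons, so it is not fully conjugated — not aromatic (1,4-cyclohexadiene).
Aromatic: A, B. Total: 2.

2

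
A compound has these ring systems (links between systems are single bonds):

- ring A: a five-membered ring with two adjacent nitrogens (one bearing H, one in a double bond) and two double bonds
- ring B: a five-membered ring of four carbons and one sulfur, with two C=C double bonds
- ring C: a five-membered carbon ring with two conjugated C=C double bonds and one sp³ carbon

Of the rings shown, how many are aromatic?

Ring A is planar and fully conjugated; 2 ring double bonds (4 π electrons) plus a heteroatom lone pair (2) give 6 π electrons. 6 = 4(1)+2, so ring A is aromatic (pyrazole).
Ring B has a continuous p-orbital overlap around the ring; 2 ring double bonds (4 π electrons) plus a heteroatom lone pair (2) give 6 π electrons. 6 = 4(1)+2, so ring B is aromatic (thiophene).
Ring C has one sp³ carbon, so it is not fully conjugated — not aromatic (cyclopentadiene).
Aromatic: A, B. Total: 2.

2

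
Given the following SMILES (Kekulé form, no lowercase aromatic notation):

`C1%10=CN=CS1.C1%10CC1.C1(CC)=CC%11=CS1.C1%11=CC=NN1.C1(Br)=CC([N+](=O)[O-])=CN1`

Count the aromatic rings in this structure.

The SMILES encodes a five-membered ring with a sulfur at position 1 and a nitrogen at position 3 (in a C=N bond), with two double bonds; a three-membered saturated carbon ring; a five-membered ring of four carbons and one sulfur, with two C=C double bonds; a five-membered ring with two adjacent nitrogens (one bearing H, one in a double bond) and two double bonds; a five-membered ring of four carbons and one nitrogen bearing a hydrogen, with two C=C double bonds.
The 5-membered ring with one sulfur and one =N– has a continuous p-orbital overlap around the ring; 2 ring double bonds (4 π electrons) plus a heteroatom lone pair (2) give 6 π electrons. 6 = 4(1)+2, so it is aromatic (thiazole).
The 3-membered ring has only sp³ atoms, so it is not fully conjugated — not aromatic (cyclopropane).
The 5-membered ring with one sulfur is planar and fully conjugated; 2 ring double bonds (4 π electrons) plus a heteroatom lone pair (2) give 6 π electrons. 6 = 4(1)+2, so it is aromatic (thiophene).
The 5-membered ring with two adjacent nitrogens (one N–H, one =N–) is fully conjugated (every ring atom contributes a p orbital); 2 ring double bonds (4 π electrons) plus a heteroatom lone pair (2) give 6 π electrons. That satisfies 4n+2 with n=1, so it is aromatic (pyrazole).
The 5-membered ring with one N–H has a continuous p-orbital overlap around the ring; 2 ring double bonds (4 π electrons) plus a heteroatom lone pair (2) give 6 π electrons. Since 6 = 4n+2 (n=1), it is aromatic (pyrrole).
4 of the 5 rings are aromatic. Total: 4.

4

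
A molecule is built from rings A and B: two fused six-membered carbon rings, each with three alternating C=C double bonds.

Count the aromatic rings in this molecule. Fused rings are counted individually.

2

Rings A and B form a fused bicyclic system with 10 sp² atoms and 10 π electrons from ring double bonds. 10 = 4(2)+2, so the system is aromatic and both rings count as aromatic (naphthalene).
Aromatic: A, B. Total: 2.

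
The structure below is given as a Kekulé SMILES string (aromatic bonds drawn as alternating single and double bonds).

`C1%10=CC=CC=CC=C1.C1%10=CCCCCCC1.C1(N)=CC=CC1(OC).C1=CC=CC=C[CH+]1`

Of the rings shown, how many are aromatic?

The SMILES encodes an eight-membered carbon ring with four alternating C=C double bonds; an eight-membered carbon ring with one C=C double bond; a five-membered carbon ring with two conjugated C=C double bonds and one sp³ carbon; a seven-membered all-carbon ring bearing a positive charge on one carbon, with three C=C double bonds.
The 8-membered ring has only sp² ring atoms; a planar conformation would have a fully conjugated π system of 8 electrons. But 8 = 4(2), which is 4n not 4n+2, so it is not aromatic (cyclooctatetraene) — cyclooctatetraene distorts into a non-planar tub to avoid antiaromaticity.
The second 8-membered ring has six sp³ carbons, so it is not fully conjugated — not aromatic (cyclooctene).
The 5-membered ring has one sp³ carbon, so it is not fully conjugated — not aromatic (cyclopentadiene).
The 7-membered ring has a continuous p-orbital overlap around the ring; 3 ring double bonds (6 π electrons) plus the carbocation's empty p orbital (0, but keeps the ring conjugated) give 6 π electrons. That satisfies 4n+2 with n=1, so it is aromatic (tropylium cation).
1 of the 4 rings is aromatic. Total: 1.

1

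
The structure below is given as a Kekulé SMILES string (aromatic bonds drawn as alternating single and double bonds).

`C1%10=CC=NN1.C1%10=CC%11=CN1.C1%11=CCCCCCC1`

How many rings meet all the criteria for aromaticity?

The SMILES encodes a five-membered ring with two adjacent nitrogens (one bearing H, one in a double bond) and two double bonds; a five-membered ring of four carbons and one nitrogen bearing a hydrogen, with two C=C double bonds; an eight-membered carbon ring with one C=C double bond.
The 5-membered ring with two adjacent nitrogens (one N–H, one =N–) is planar and fully conjugated; 2 ring double bonds (4 π electrons) plus a heteroatom lone pair (2) give 6 π electrons. 6 = 4(1)+2, so it is aromatic (pyrazole).
The 5-membered ring with one N–H has a continuous p-orbital overlap around the ring; 2 ring double bonds (4 π electrons) plus a heteroatom lone pair (2) give 6 π electrons. 6 = 4(1)+2, so it is aromatic (pyrrole).
The 8-membered ring has six sp³ carbons, so it is not fully conjugated — not aromatic (cyclooctene).
2 of the 3 rings are aromatic. Total: 2.

2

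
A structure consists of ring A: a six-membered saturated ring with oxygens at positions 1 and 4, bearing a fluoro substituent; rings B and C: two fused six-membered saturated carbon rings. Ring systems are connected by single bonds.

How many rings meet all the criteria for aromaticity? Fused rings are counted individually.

Ring A has only sp³ atoms, so it is not fully conjugated — not aromatic (1,4-dioxane).
Ring B has only sp³ atoms, so it is not fully conjugated — not aromatic (cyclohexane ring).
Ring C has only sp³ atoms, so it is not fully conjugated — not aromatic (cyclohexane ring).
No ring is aromatic. Total: 0.

0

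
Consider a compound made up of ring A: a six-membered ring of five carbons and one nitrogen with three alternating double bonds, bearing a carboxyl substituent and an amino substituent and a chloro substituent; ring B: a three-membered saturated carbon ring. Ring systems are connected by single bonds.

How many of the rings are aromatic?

Ring A is fully conjugated (every ring atom contributes a p orbital); 3 ring double bonds give 6 π electrons. Since 6 = 4n+2 (n=1), ring A is aromatic (pyridine).
Ring B has only sp³ atoms, so it is not fully conjugated — not aromatic (cyclopropane).
Aromatic: A. Total: 1.

1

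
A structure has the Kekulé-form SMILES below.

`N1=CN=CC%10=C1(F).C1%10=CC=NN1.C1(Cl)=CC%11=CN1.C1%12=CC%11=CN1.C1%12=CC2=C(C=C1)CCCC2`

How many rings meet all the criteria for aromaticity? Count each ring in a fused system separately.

5

The SMILES encodes a six-membered ring with nitrogens at positions 1 and 3 and three alternating double bonds; a five-membered ring with two adjacent nitrogens (one bearing H, one in a double bond) and two double bonds; a five-membered ring of four carbons and one nitrogen bearing a hydrogen, with two C=C double bonds; a five-membered ring of four carbons and one nitrogen bearing a hydrogen, with two C=C double bonds; a six-membered carbon ring with three alternating C=C double bonds, fused to a saturated six-membered carbon ring.
The 6-membered ring with two nitrogens (1,3) is fully conjugated (every ring atom contributes a p orbital); 3 ring double bonds give 6 π electrons. That satisfies 4n+2 with n=1, so it is aromatic (pyrimidine).
The 5-membered ring with two adjacent nitrogens (one N–H, one =N–) is fully conjugated (every ring atom contributes a p orbital); 2 ring double bonds (4 π electrons) plus a heteroatom lone pair (2) give 6 π electrons. 6 = 4(1)+2, so it is aromatic (pyrazole).
The 5-membered ring with one N–H has a continuous p-orbital overlap around the ring; 2 ring double bonds (4 π electrons) plus a heteroatom lone pair (2) give 6 π electrons. Since 6 = 4n+2 (n=1), it is aromatic (pyrrole).
The second 5-membered ring with one N–H is fully conjugated (every ring atom contributes a p orbital); 2 ring double bonds (4 π electrons) plus a heteroatom lone pair (2) give 6 π electrons. That satisfies 4n+2 with n=1, so it is aromatic (pyrrole).
The 6-membered ring has a continuous p-orbital overlap around the ring; 3 ring double bonds give 6 π electrons. 6 = 4(1)+2, so it is aromatic (benzene ring).
The second 6-membered ring has four sp³ carbons, so it is not fully conjugated — not aromatic (cyclohexane ring).
5 of the 6 rings are aromatic. Total: 5.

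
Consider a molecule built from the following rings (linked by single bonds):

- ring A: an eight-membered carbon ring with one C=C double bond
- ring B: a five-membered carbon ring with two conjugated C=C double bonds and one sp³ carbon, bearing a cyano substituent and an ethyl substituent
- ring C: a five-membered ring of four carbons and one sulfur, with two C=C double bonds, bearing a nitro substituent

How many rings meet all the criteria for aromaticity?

Ring A has six sp³ carbons, so it is not fully conjugated — not aromatic (cyclooctene).
Ring B has one sp³ carbon, so it is not fully conjugated — not aromatic (cyclopentadiene).
Ring C has a continuous p-orbital overlap around the ring; 2 ring double bonds (4 π electrons) plus a heteroatom lone pair (2) give 6 π electrons. That satisfies 4n+2 with n=1, so ring C is aromatic (thiophene).
Aromatic: C. Total: 1.

1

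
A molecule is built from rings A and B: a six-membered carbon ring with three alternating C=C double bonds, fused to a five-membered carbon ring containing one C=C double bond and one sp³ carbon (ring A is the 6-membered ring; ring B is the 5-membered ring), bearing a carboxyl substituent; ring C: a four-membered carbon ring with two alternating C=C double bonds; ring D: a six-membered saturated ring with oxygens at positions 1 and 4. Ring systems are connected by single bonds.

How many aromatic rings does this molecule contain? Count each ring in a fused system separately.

1

Ring A is fully conjugated (every ring atom contributes a p orbital); 3 ring double bonds give 6 π electrons. Since 6 = 4n+2 (n=1), ring A is aromatic (benzene ring).
Ring B has one sp³ carbon, so it is not fully conjugated — not aromatic (cyclopentene ring).
Ring C has only sp² ring atoms; a planar conformation would have a fully conjugated π system of 4 electrons. But 4 = 4(1), which is 4n not 4n+2, so ring C is not aromatic (cyclobutadiene) — cyclobutadiene is antiaromatic and distorts to a rectangle.
Ring D has only sp³ atoms, so it is not fully conjugated — not aromatic (1,4-dioxane).
Aromatic: A. Total: 1.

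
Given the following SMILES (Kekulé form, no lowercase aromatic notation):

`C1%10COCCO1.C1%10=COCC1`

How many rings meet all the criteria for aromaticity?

0

The SMILES encodes a six-membered saturated ring with oxygens at positions 1 and 4; a five-membered ring of four carbons and one oxygen, with one C=C double bond and two sp³ carbons.
The 6-membered ring with two oxygens (1,4) has only sp³ atoms, so it is not fully conjugated — not aromatic (1,4-dioxane).
The 5-membered ring with one oxygen has two sp³ carbons, so it is not fully conjugated — not aromatic (2,3-dihydrofuran).
None of the rings are aromatic. Total: 0.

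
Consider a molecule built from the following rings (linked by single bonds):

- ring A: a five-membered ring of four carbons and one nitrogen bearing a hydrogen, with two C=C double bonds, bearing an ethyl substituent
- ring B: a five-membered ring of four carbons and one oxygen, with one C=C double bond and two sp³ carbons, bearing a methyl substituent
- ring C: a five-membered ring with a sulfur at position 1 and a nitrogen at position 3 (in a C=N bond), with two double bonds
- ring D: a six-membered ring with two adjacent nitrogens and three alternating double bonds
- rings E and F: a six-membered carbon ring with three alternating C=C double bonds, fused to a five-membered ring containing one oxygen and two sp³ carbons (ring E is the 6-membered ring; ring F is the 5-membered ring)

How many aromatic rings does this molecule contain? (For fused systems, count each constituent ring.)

Ring A is fully conjugated (every ring atom contributes a p orbital); 2 ring double bonds (4 π electrons) plus a heteroatom lone pair (2) give 6 π electrons. That satisfies 4n+2 with n=1, so ring A is aromatic (pyrrole).
Ring B has two sp³ carbons, so it is not fully conjugated — not aromatic (2,3-dihydrofuran).
Ring C is planar and fully conjugated; 2 ring double bonds (4 π electrons) plus a heteroatom lone pair (2) give 6 π electrons. Since 6 = 4n+2 (n=1), ring C is aromatic (thiazole).
Ring D is fully conjugated (every ring atom contributes a p orbital); 3 ring double bonds give 6 π electrons. 6 = 4(1)+2, so ring D is aromatic (pyridazine).
Ring E is planar and fully conjugated; 3 ring double bonds give 6 π electrons. That satisfies 4n+2 with n=1, so ring E is aromatic (benzene ring).
Ring F has two sp³ carbons, so it is not fully conjugated — not aromatic (oxolane ring).
Aromatic: A, C, D, E. Total: 4.

4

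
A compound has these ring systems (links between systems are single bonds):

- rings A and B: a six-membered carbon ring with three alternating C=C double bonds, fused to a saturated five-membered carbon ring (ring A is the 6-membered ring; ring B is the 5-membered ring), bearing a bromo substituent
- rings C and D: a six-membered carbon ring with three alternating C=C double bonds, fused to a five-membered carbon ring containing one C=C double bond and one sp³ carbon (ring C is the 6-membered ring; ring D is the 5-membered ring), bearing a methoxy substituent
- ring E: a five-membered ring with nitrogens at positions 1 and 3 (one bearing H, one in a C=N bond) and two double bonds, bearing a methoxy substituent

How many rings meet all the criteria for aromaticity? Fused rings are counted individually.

3

Ring A has a continuous p-orbital overlap around the ring; 3 ring double bonds give 6 π electrons. Since 6 = 4n+2 (n=1), ring A is aromatic (benzene ring).
Ring B has three sp³ carbons, so it is not fully conjugated — not aromatic (cyclopentane ring).
Ring C is fully conjugated (every ring atom contributes a p orbital); 3 ring double bonds give 6 π electrons. That satisfies 4n+2 with n=1, so ring C is aromatic (benzene ring).
Ring D has one sp³ carbon, so it is not fully conjugated — not aromatic (cyclopentene ring).
Ring E is fully conjugated (every ring atom contributes a p orbital); 2 ring double bonds (4 π electrons) plus a heteroatom lone pair (2) give 6 π electrons. 6 = 4(1)+2, so ring E is aromatic (imidazole).
Aromatic: A, C, E. Total: 3.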